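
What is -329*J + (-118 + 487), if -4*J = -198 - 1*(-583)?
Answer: 128141/4 ≈ 32035.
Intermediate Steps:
J = -385/4 (J = -(-198 - 1*(-583))/4 = -(-198 + 583)/4 = -¼*385 = -385/4 ≈ -96.250)
-329*J + (-118 + 487) = -329*(-385/4) + (-118 + 487) = 126665/4 + 369 = 128141/4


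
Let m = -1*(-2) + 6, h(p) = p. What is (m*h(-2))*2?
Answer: -32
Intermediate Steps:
m = 8 (m = 2 + 6 = 8)
(m*h(-2))*2 = (8*(-2))*2 = -16*2 = -32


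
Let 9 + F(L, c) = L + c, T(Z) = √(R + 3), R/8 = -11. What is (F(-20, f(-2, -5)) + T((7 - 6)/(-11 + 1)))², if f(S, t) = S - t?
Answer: (26 - I*√85)² ≈ 591.0 - 479.42*I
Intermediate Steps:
R = -88 (R = 8*(-11) = -88)
T(Z) = I*√85 (T(Z) = √(-88 + 3) = √(-85) = I*√85)
F(L, c) = -9 + L + c (F(L, c) = -9 + (L + c) = -9 + L + c)
(F(-20, f(-2, -5)) + T((7 - 6)/(-11 + 1)))² = ((-9 - 20 + (-2 - 1*(-5))) + I*√85)² = ((-9 - 20 + (-2 + 5)) + I*√85)² = ((-9 - 20 + 3) + I*√85)² = (-26 + I*√85)²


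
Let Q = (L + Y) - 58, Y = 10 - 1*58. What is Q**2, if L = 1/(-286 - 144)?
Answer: 2077627561/184900 ≈ 11237.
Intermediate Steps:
L = -1/430 (L = 1/(-430) = -1/430 ≈ -0.0023256)
Y = -48 (Y = 10 - 58 = -48)
Q = -45581/430 (Q = (-1/430 - 48) - 58 = -20641/430 - 58 = -45581/430 ≈ -106.00)
Q**2 = (-45581/430)**2 = 2077627561/184900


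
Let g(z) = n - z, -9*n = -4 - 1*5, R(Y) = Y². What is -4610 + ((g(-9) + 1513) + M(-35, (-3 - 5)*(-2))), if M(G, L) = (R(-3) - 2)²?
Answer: -3038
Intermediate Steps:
n = 1 (n = -(-4 - 1*5)/9 = -(-4 - 5)/9 = -⅑*(-9) = 1)
M(G, L) = 49 (M(G, L) = ((-3)² - 2)² = (9 - 2)² = 7² = 49)
g(z) = 1 - z
-4610 + ((g(-9) + 1513) + M(-35, (-3 - 5)*(-2))) = -4610 + (((1 - 1*(-9)) + 1513) + 49) = -4610 + (((1 + 9) + 1513) + 49) = -4610 + ((10 + 1513) + 49) = -4610 + (1523 + 49) = -4610 + 1572 = -3038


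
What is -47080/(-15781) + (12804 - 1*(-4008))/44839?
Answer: 2376330292/707604259 ≈ 3.3583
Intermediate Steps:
-47080/(-15781) + (12804 - 1*(-4008))/44839 = -47080*(-1/15781) + (12804 + 4008)*(1/44839) = 47080/15781 + 16812*(1/44839) = 47080/15781 + 16812/44839 = 2376330292/707604259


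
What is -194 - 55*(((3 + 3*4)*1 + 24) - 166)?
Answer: 6791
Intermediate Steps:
-194 - 55*(((3 + 3*4)*1 + 24) - 166) = -194 - 55*(((3 + 12)*1 + 24) - 166) = -194 - 55*((15*1 + 24) - 166) = -194 - 55*((15 + 24) - 166) = -194 - 55*(39 - 166) = -194 - 55*(-127) = -194 + 6985 = 6791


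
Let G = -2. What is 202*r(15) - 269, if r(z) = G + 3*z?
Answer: 8417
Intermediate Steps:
r(z) = -2 + 3*z
202*r(15) - 269 = 202*(-2 + 3*15) - 269 = 202*(-2 + 45) - 269 = 202*43 - 269 = 8686 - 269 = 8417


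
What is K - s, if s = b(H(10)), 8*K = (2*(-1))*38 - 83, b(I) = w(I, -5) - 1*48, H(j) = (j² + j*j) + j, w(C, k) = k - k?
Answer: 225/8 ≈ 28.125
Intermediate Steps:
w(C, k) = 0
H(j) = j + 2*j² (H(j) = (j² + j²) + j = 2*j² + j = j + 2*j²)
b(I) = -48 (b(I) = 0 - 1*48 = 0 - 48 = -48)
K = -159/8 (K = ((2*(-1))*38 - 83)/8 = (-2*38 - 83)/8 = (-76 - 83)/8 = (⅛)*(-159) = -159/8 ≈ -19.875)
s = -48
K - s = -159/8 - 1*(-48) = -159/8 + 48 = 225/8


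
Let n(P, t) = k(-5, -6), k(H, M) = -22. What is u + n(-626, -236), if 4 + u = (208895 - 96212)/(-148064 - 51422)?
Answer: -5299319/199486 ≈ -26.565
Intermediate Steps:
u = -910627/199486 (u = -4 + (208895 - 96212)/(-148064 - 51422) = -4 + 112683/(-199486) = -4 + 112683*(-1/199486) = -4 - 112683/199486 = -910627/199486 ≈ -4.5649)
n(P, t) = -22
u + n(-626, -236) = -910627/199486 - 22 = -5299319/199486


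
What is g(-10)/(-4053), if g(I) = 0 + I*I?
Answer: -100/4053 ≈ -0.024673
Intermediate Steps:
g(I) = I² (g(I) = 0 + I² = I²)
g(-10)/(-4053) = (-10)²/(-4053) = 100*(-1/4053) = -100/4053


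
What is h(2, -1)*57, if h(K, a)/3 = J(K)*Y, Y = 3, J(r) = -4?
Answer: -2052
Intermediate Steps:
h(K, a) = -36 (h(K, a) = 3*(-4*3) = 3*(-12) = -36)
h(2, -1)*57 = -36*57 = -2052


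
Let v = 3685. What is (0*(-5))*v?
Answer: 0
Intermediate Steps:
(0*(-5))*v = (0*(-5))*3685 = 0*3685 = 0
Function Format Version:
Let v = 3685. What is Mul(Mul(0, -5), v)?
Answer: 0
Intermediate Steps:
Mul(Mul(0, -5), v) = Mul(Mul(0, -5), 3685) = Mul(0, 3685) = 0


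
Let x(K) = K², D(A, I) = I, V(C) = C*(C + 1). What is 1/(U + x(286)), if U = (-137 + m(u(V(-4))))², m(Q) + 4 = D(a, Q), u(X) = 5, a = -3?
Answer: 1/100292 ≈ 9.9709e-6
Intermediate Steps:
V(C) = C*(1 + C)
m(Q) = -4 + Q
U = 18496 (U = (-137 + (-4 + 5))² = (-137 + 1)² = (-136)² = 18496)
1/(U + x(286)) = 1/(18496 + 286²) = 1/(18496 + 81796) = 1/100292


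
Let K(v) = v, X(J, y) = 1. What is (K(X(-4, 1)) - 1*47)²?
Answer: 2116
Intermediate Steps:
(K(X(-4, 1)) - 1*47)² = (1 - 1*47)² = (1 - 47)² = (-46)² = 2116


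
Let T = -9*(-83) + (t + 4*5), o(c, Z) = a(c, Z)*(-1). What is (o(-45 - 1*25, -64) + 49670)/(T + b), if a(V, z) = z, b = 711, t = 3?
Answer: 49734/1481 ≈ 33.581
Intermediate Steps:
o(c, Z) = -Z (o(c, Z) = Z*(-1) = -Z)
T = 770 (T = -9*(-83) + (3 + 4*5) = 747 + (3 + 20) = 747 + 23 = 770)
(o(-45 - 1*25, -64) + 49670)/(T + b) = (-1*(-64) + 49670)/(770 + 711) = (64 + 49670)/1481 = 49734*(1/1481) = 49734/1481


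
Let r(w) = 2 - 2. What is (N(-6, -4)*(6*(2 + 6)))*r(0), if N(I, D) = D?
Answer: 0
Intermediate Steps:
r(w) = 0
(N(-6, -4)*(6*(2 + 6)))*r(0) = -24*(2 + 6)*0 = -24*8*0 = -4*48*0 = -192*0 = 0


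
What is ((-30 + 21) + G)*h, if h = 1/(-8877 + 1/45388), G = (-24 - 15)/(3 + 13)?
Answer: 2076501/1611637100 ≈ 0.0012884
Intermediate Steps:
G = -39/16 ≈ -2.4375
h = -45388/402909275 (h = 1/(-8877 + 1/45388) = 1/(-402909275/45388) = -45388/402909275 ≈ -0.00011265)
((-30 + 21) + G)*h = ((-30 + 21) - 39/16)*(-45388/402909275) = (-9 - 39/16)*(-45388/402909275) = -183/16*(-45388/402909275) = 2076501/1611637100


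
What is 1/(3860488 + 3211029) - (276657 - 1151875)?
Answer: 6189118965707/7071517 ≈ 8.7522e+5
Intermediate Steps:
1/(3860488 + 3211029) - (276657 - 1151875) = 1/7071517 - 1*(-875218) = 1/7071517 + 875218 = 6189118965707/7071517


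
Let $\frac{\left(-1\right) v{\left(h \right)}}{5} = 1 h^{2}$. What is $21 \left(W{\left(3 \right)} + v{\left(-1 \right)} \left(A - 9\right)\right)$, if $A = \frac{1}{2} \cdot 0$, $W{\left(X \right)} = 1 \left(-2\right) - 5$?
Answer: $798$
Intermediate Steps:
$v{\left(h \right)} = - 5 h^{2}$ ($v{\left(h \right)} = - 5 \cdot 1 h^{2} = - 5 h^{2}$)
$W{\left(X \right)} = -7$ ($W{\left(X \right)} = -2 - 5 = -7$)
$A = 0$ ($A = \frac{1}{2} \cdot 0 = 0$)
$21 \left(W{\left(3 \right)} + v{\left(-1 \right)} \left(A - 9\right)\right) = 21 \left(-7 + - 5 \left(-1\right)^{2} \left(0 - 9\right)\right) = 21 \left(-7 + \left(-5\right) 1 \left(-9\right)\right) = 21 \left(-7 - -45\right) = 21 \left(-7 + 45\right) = 21 \cdot 38 = 798$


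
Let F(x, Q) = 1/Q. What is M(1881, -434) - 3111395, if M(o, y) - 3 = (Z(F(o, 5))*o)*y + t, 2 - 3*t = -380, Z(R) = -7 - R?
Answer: 41497262/15 ≈ 2.7665e+6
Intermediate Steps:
t = 382/3 (t = ⅔ - ⅓*(-380) = ⅔ + 380/3 = 382/3 ≈ 127.33)
M(o, y) = 391/3 - 36*o*y/5 (M(o, y) = 3 + (((-7 - 1/5)*o)*y + 382/3) = 3 + (((-7 - 1*⅕)*o)*y + 382/3) = 3 + (((-7 - ⅕)*o)*y + 382/3) = 3 + ((-36*o/5)*y + 382/3) = 3 + (-36*o*y/5 + 382/3) = 3 + (382/3 - 36*o*y/5) = 391/3 - 36*o*y/5)
M(1881, -434) - 3111395 = (391/3 - 36/5*1881*(-434)) - 3111395 = (391/3 + 29388744/5) - 3111395 = 88168187/15 - 3111395 = 41497262/15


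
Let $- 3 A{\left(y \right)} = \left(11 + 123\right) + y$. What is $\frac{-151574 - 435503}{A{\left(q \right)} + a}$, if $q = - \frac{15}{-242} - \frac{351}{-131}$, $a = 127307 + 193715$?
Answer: $- \frac{55834545162}{30526783357} \approx -1.829$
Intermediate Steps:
$a = 321022$
$q = \frac{86907}{31702}$ ($q = \left(-15\right) \left(- \frac{1}{242}\right) - - \frac{351}{131} = \frac{15}{242} + \frac{351}{131} = \frac{86907}{31702} \approx 2.7414$)
$A{\left(y \right)} = - \frac{134}{3} - \frac{y}{3}$ ($A{\left(y \right)} = - \frac{\left(11 + 123\right) + y}{3} = - \frac{134 + y}{3} = - \frac{134}{3} - \frac{y}{3}$)
$\frac{-151574 - 435503}{A{\left(q \right)} + a} = \frac{-151574 - 435503}{\left(- \frac{134}{3} - \frac{28969}{31702}\right) + 321022} = - \frac{587077}{\left(- \frac{134}{3} - \frac{28969}{31702}\right) + 321022} = - \frac{587077}{- \frac{4334975}{95106} + 321022} = - \frac{587077}{\frac{30526783357}{95106}} = \left(-587077\right) \frac{95106}{30526783357} = - \frac{55834545162}{30526783357}$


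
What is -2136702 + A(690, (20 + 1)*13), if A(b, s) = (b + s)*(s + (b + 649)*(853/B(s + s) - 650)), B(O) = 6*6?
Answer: -3237871543/4 ≈ -8.0947e+8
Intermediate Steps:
B(O) = 36
A(b, s) = (b + s)*(-14633003/36 + s - 22547*b/36) (A(b, s) = (b + s)*(s + (b + 649)*(853/36 - 650)) = (b + s)*(s + (649 + b)*(853*(1/36) - 650)) = (b + s)*(s + (649 + b)*(853/36 - 650)) = (b + s)*(s + (649 + b)*(-22547/36)) = (b + s)*(s + (-14633003/36 - 22547*b/36)) = (b + s)*(-14633003/36 + s - 22547*b/36))
-2136702 + A(690, (20 + 1)*13) = -2136702 + (((20 + 1)*13)² - 14633003/36*690 - 14633003*(20 + 1)*13/36 - 22547/36*690² - 22511/36*690*(20 + 1)*13) = -2136702 + ((21*13)² - 1682795345/6 - 102431021*13/12 - 22547/36*476100 - 22511/36*690*21*13) = -2136702 + (273² - 1682795345/6 - 14633003/36*273 - 298184075 - 22511/36*690*273) = -2136702 + (74529 - 1682795345/6 - 1331603273/12 - 298184075 - 235577615/2) = -2136702 - 3229324735/4 = -3237871543/4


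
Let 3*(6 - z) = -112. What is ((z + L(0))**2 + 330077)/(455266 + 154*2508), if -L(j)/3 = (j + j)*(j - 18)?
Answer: 426799/1081926 ≈ 0.39448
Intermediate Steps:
z = 130/3 (z = 6 - 1/3*(-112) = 6 + 112/3 = 130/3 ≈ 43.333)
L(j) = -6*j*(-18 + j) (L(j) = -3*(j + j)*(j - 18) = -3*2*j*(-18 + j) = -6*j*(-18 + j))
((z + L(0))**2 + 330077)/(455266 + 154*2508) = ((130/3 + 6*0*(18 - 1*0))**2 + 330077)/(455266 + 154*2508) = ((130/3 + 6*0*(18 + 0))**2 + 330077)/(455266 + 386232) = ((130/3 + 6*0*18)**2 + 330077)/841498 = ((130/3 + 0)**2 + 330077)*(1/841498) = ((130/3)**2 + 330077)*(1/841498) = (16900/9 + 330077)*(1/841498) = (2987593/9)*(1/841498) = 426799/1081926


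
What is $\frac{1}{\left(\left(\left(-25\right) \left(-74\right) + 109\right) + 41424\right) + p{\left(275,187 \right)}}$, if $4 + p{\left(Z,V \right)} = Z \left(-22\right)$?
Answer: $\frac{1}{37329} \approx 2.6789 \cdot 10^{-5}$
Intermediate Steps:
$p{\left(Z,V \right)} = -4 - 22 Z$ ($p{\left(Z,V \right)} = -4 + Z \left(-22\right) = -4 - 22 Z$)
$\frac{1}{\left(\left(\left(-25\right) \left(-74\right) + 109\right) + 41424\right) + p{\left(275,187 \right)}} = \frac{1}{\left(\left(\left(-25\right) \left(-74\right) + 109\right) + 41424\right) - 6054} = \frac{1}{\left(\left(1850 + 109\right) + 41424\right) - 6054} = \frac{1}{\left(1959 + 41424\right) - 6054} = \frac{1}{43383 - 6054} = \frac{1}{37329}$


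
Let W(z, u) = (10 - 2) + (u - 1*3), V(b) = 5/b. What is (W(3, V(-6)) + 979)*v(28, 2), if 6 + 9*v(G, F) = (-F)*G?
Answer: -182869/27 ≈ -6772.9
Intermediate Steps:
v(G, F) = -2/3 - F*G/9 (v(G, F) = -2/3 + ((-F)*G)/9 = -2/3 + (-F*G)/9 = -2/3 - F*G/9)
W(z, u) = 5 + u (W(z, u) = 8 + (u - 3) = 8 + (-3 + u) = 5 + u)
(W(3, V(-6)) + 979)*v(28, 2) = ((5 + 5/(-6)) + 979)*(-2/3 - 1/9*2*28) = ((5 + 5*(-1/6)) + 979)*(-2/3 - 56/9) = ((5 - 5/6) + 979)*(-62/9) = (25/6 + 979)*(-62/9) = (5899/6)*(-62/9) = -182869/27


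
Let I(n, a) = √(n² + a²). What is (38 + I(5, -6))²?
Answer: (38 + √61)² ≈ 2098.6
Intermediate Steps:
I(n, a) = √(a² + n²)
(38 + I(5, -6))² = (38 + √((-6)² + 5²))² = (38 + √(36 + 25))² = (38 + √61)²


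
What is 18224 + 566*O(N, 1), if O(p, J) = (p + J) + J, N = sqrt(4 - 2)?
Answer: 19356 + 566*sqrt(2) ≈ 20156.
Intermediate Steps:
N = sqrt(2) ≈ 1.4142
O(p, J) = p + 2*J (O(p, J) = (J + p) + J = p + 2*J)
18224 + 566*O(N, 1) = 18224 + 566*(sqrt(2) + 2*1) = 18224 + 566*(sqrt(2) + 2) = 18224 + 566*(2 + sqrt(2)) = 18224 + (1132 + 566*sqrt(2)) = 19356 + 566*sqrt(2)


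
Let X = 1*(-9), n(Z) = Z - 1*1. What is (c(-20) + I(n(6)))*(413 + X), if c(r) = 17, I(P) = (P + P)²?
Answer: 47268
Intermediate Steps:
n(Z) = -1 + Z (n(Z) = Z - 1 = -1 + Z)
I(P) = 4*P² (I(P) = (2*P)² = 4*P²)
X = -9
(c(-20) + I(n(6)))*(413 + X) = (17 + 4*(-1 + 6)²)*(413 - 9) = (17 + 4*5²)*404 = (17 + 4*25)*404 = (17 + 100)*404 = 117*404 = 47268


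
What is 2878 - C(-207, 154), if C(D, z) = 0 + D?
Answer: 3085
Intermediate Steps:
C(D, z) = D
2878 - C(-207, 154) = 2878 - 1*(-207) = 2878 + 207 = 3085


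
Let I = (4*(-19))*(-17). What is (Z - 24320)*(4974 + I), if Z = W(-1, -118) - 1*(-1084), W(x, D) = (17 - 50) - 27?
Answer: -145972736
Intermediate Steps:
W(x, D) = -60 (W(x, D) = -33 - 27 = -60)
Z = 1024 (Z = -60 - 1*(-1084) = -60 + 1084 = 1024)
I = 1292 (I = -76*(-17) = 1292)
(Z - 24320)*(4974 + I) = (1024 - 24320)*(4974 + 1292) = -23296*6266 = -145972736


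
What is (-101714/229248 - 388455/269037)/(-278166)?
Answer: 6467631181/953123346064512 ≈ 6.7857e-6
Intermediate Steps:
(-101714/229248 - 388455/269037)/(-278166) = (-101714*1/229248 - 388455*1/269037)*(-1/278166) = (-50857/114624 - 129485/89679)*(-1/278166) = -6467631181/3426455232*(-1/278166) = 6467631181/953123346064512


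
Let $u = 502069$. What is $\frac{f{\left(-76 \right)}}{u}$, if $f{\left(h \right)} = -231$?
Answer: $- \frac{231}{502069} \approx -0.0004601$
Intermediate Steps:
$\frac{f{\left(-76 \right)}}{u} = - \frac{231}{502069}$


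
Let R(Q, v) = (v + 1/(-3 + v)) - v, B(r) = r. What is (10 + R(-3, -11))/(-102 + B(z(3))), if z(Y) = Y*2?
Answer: -139/1344 ≈ -0.10342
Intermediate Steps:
z(Y) = 2*Y
R(Q, v) = 1/(-3 + v) (R(Q, v) = (v + 1/(-3 + v)) - v = 1/(-3 + v))
(10 + R(-3, -11))/(-102 + B(z(3))) = (10 + 1/(-3 - 11))/(-102 + 2*3) = (10 + 1/(-14))/(-102 + 6) = (10 - 1/14)/(-96) = (139/14)*(-1/96) = -139/1344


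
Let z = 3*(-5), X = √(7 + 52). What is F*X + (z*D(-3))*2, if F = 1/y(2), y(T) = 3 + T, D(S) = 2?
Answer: -60 + √59/5 ≈ -58.464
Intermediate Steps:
X = √59 ≈ 7.6811
F = ⅕ (F = 1/(3 + 2) = 1/5 = ⅕ ≈ 0.20000)
z = -15
F*X + (z*D(-3))*2 = √59/5 - 15*2*2 = √59/5 - 30*2 = √59/5 - 60 = -60 + √59/5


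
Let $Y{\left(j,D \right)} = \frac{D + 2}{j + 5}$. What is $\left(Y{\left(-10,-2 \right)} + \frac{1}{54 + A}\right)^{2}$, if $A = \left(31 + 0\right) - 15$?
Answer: $\frac{1}{4900} \approx 0.00020408$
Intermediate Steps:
$Y{\left(j,D \right)} = \frac{2 + D}{5 + j}$
$A = 16$ ($A = 31 - 15 = 16$)
$\left(Y{\left(-10,-2 \right)} + \frac{1}{54 + A}\right)^{2} = \left(\frac{2 - 2}{5 - 10} + \frac{1}{54 + 16}\right)^{2} = \left(\frac{1}{-5} \cdot 0 + \frac{1}{70}\right)^{2} = \left(\left(- \frac{1}{5}\right) 0 + \frac{1}{70}\right)^{2} = \left(0 + \frac{1}{70}\right)^{2} = \left(\frac{1}{70}\right)^{2} = \frac{1}{4900}$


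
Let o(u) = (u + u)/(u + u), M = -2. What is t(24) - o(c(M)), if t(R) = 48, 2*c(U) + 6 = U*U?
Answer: 47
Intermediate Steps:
c(U) = -3 + U**2/2 (c(U) = -3 + (U*U)/2 = -3 + U**2/2)
o(u) = 1 (o(u) = (2*u)/((2*u)) = (2*u)*(1/(2*u)) = 1)
t(24) - o(c(M)) = 48 - 1*1 = 48 - 1 = 47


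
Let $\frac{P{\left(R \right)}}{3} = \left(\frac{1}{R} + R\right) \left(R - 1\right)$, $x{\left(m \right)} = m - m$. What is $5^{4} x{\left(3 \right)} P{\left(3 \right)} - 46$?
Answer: $-46$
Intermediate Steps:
$x{\left(m \right)} = 0$
$P{\left(R \right)} = 3 \left(-1 + R\right) \left(R + \frac{1}{R}\right)$ ($P{\left(R \right)} = 3 \left(\frac{1}{R} + R\right) \left(R - 1\right) = 3 \left(R + \frac{1}{R}\right) \left(-1 + R\right) = 3 \left(-1 + R\right) \left(R + \frac{1}{R}\right)$)
$5^{4} x{\left(3 \right)} P{\left(3 \right)} - 46 = 5^{4} \cdot 0 \frac{3 \left(-1 + 3 \left(1 + 3^{2} - 3\right)\right)}{3} - 46 = 625 \cdot 0 \cdot 3 \cdot \frac{1}{3} \left(-1 + 3 \left(1 + 9 - 3\right)\right) - 46 = 625 \cdot 0 \cdot 3 \cdot \frac{1}{3} \left(-1 + 3 \cdot 7\right) - 46 = 625 \cdot 0 \cdot 3 \cdot \frac{1}{3} \left(-1 + 21\right) - 46 = 625 \cdot 0 \cdot 3 \cdot \frac{1}{3} \cdot 20 - 46 = 625 \cdot 0 \cdot 20 - 46 = 625 \cdot 0 - 46 = 0 - 46 = -46$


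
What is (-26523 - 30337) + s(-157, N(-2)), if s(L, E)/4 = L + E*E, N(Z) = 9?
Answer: -57164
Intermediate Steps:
s(L, E) = 4*L + 4*E**2 (s(L, E) = 4*(L + E*E) = 4*(L + E**2) = 4*L + 4*E**2)
(-26523 - 30337) + s(-157, N(-2)) = (-26523 - 30337) + (4*(-157) + 4*9**2) = -56860 + (-628 + 4*81) = -56860 + (-628 + 324) = -56860 - 304 = -57164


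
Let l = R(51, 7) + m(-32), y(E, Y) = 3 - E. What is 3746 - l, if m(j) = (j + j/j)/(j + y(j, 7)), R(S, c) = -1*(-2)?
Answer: 11263/3 ≈ 3754.3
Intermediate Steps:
R(S, c) = 2
m(j) = ⅓ + j/3 (m(j) = (j + j/j)/(j + (3 - j)) = (j + 1)/3 = (1 + j)*(⅓) = ⅓ + j/3)
l = -25/3 (l = 2 + (⅓ + (⅓)*(-32)) = 2 + (⅓ - 32/3) = 2 - 31/3 = -25/3 ≈ -8.3333)
3746 - l = 3746 - 1*(-25/3) = 3746 + 25/3 = 11263/3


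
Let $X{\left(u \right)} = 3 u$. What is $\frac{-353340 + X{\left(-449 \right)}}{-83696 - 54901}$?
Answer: $\frac{118229}{46199} \approx 2.5591$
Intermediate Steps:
$\frac{-353340 + X{\left(-449 \right)}}{-83696 - 54901} = \frac{-353340 + 3 \left(-449\right)}{-83696 - 54901} = \frac{-353340 - 1347}{-83696 - 54901} = - \frac{354687}{-83696 - 54901} = - \frac{354687}{-138597} = \left(-354687\right) \left(- \frac{1}{138597}\right) = \frac{118229}{46199}$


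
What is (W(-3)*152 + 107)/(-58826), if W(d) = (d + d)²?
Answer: -5579/58826 ≈ -0.094839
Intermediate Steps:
W(d) = 4*d² (W(d) = (2*d)² = 4*d²)
(W(-3)*152 + 107)/(-58826) = ((4*(-3)²)*152 + 107)/(-58826) = ((4*9)*152 + 107)*(-1/58826) = (36*152 + 107)*(-1/58826) = (5472 + 107)*(-1/58826) = 5579*(-1/58826) = -5579/58826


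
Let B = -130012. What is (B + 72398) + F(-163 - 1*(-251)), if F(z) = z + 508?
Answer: -57018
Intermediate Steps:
F(z) = 508 + z
(B + 72398) + F(-163 - 1*(-251)) = (-130012 + 72398) + (508 + (-163 - 1*(-251))) = -57614 + (508 + (-163 + 251)) = -57614 + (508 + 88) = -57614 + 596 = -57018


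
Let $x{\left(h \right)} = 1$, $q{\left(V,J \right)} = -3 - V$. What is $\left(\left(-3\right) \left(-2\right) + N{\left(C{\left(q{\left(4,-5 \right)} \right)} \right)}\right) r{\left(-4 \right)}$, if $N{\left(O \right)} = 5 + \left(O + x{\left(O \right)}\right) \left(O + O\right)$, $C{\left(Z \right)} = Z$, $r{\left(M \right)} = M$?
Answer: $-380$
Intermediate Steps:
$N{\left(O \right)} = 5 + 2 O \left(1 + O\right)$ ($N{\left(O \right)} = 5 + \left(O + 1\right) \left(O + O\right) = 5 + \left(1 + O\right) 2 O = 5 + 2 O \left(1 + O\right)$)
$\left(\left(-3\right) \left(-2\right) + N{\left(C{\left(q{\left(4,-5 \right)} \right)} \right)}\right) r{\left(-4 \right)} = \left(\left(-3\right) \left(-2\right) + \left(5 + 2 \left(-3 - 4\right) + 2 \left(-3 - 4\right)^{2}\right)\right) \left(-4\right) = \left(6 + \left(5 + 2 \left(-3 - 4\right) + 2 \left(-3 - 4\right)^{2}\right)\right) \left(-4\right) = \left(6 + \left(5 + 2 \left(-7\right) + 2 \left(-7\right)^{2}\right)\right) \left(-4\right) = \left(6 + \left(5 - 14 + 2 \cdot 49\right)\right) \left(-4\right) = \left(6 + \left(5 - 14 + 98\right)\right) \left(-4\right) = \left(6 + 89\right) \left(-4\right) = 95 \left(-4\right) = -380$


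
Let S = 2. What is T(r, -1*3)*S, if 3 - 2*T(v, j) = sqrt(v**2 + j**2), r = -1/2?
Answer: 3 - sqrt(37)/2 ≈ -0.041381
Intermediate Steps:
r = -1/2 (r = -1*1/2 = -1/2 ≈ -0.50000)
T(v, j) = 3/2 - sqrt(j**2 + v**2)/2 (T(v, j) = 3/2 - sqrt(v**2 + j**2)/2 = 3/2 - sqrt(j**2 + v**2)/2)
T(r, -1*3)*S = (3/2 - sqrt((-1*3)**2 + (-1/2)**2)/2)*2 = (3/2 - sqrt((-3)**2 + 1/4)/2)*2 = (3/2 - sqrt(9 + 1/4)/2)*2 = (3/2 - sqrt(37)/4)*2 = 3 - sqrt(37)/2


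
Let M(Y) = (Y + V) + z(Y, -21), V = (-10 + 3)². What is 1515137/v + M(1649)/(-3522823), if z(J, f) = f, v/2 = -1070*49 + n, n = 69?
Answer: -5337735090545/368917070206 ≈ -14.469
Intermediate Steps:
v = -104722 (v = 2*(-1070*49 + 69) = 2*(-52430 + 69) = 2*(-52361) = -104722)
V = 49 (V = (-7)² = 49)
M(Y) = 28 + Y (M(Y) = (Y + 49) - 21 = (49 + Y) - 21 = 28 + Y)
1515137/v + M(1649)/(-3522823) = 1515137/(-104722) + (28 + 1649)/(-3522823) = 1515137*(-1/104722) + 1677*(-1/3522823) = -1515137/104722 - 1677/3522823 = -5337735090545/368917070206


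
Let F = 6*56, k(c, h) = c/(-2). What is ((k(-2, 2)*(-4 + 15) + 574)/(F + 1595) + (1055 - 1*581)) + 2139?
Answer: 5046288/1931 ≈ 2613.3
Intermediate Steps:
k(c, h) = -c/2 (k(c, h) = c*(-½) = -c/2)
F = 336
((k(-2, 2)*(-4 + 15) + 574)/(F + 1595) + (1055 - 1*581)) + 2139 = (((-½*(-2))*(-4 + 15) + 574)/(336 + 1595) + (1055 - 1*581)) + 2139 = ((1*11 + 574)/1931 + (1055 - 581)) + 2139 = ((11 + 574)*(1/1931) + 474) + 2139 = (585*(1/1931) + 474) + 2139 = (585/1931 + 474) + 2139 = 915879/1931 + 2139 = 5046288/1931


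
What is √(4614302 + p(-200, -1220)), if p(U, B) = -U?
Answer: √4614502 ≈ 2148.1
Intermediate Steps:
√(4614302 + p(-200, -1220)) = √(4614302 - 1*(-200)) = √(4614302 + 200) = √4614502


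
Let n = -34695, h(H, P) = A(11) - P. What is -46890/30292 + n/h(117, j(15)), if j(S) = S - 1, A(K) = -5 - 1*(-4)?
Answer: 35009253/15146 ≈ 2311.5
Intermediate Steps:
A(K) = -1 (A(K) = -5 + 4 = -1)
j(S) = -1 + S
h(H, P) = -1 - P
-46890/30292 + n/h(117, j(15)) = -46890/30292 - 34695/(-1 - (-1 + 15)) = -46890*1/30292 - 34695/(-1 - 1*14) = -23445/15146 - 34695/(-1 - 14) = -23445/15146 - 34695/(-15) = -23445/15146 - 34695*(-1/15) = -23445/15146 + 2313 = 35009253/15146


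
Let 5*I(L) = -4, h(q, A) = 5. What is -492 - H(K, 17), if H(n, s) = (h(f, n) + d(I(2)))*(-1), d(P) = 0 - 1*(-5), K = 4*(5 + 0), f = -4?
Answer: -482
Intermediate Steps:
I(L) = -4/5 (I(L) = (1/5)*(-4) = -4/5)
K = 20 (K = 4*5 = 20)
d(P) = 5 (d(P) = 0 + 5 = 5)
H(n, s) = -10 (H(n, s) = (5 + 5)*(-1) = 10*(-1) = -10)
-492 - H(K, 17) = -492 - 1*(-10) = -492 + 10 = -482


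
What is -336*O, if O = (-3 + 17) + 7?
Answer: -7056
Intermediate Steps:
O = 21 (O = 14 + 7 = 21)
-336*O = -336*21 = -7056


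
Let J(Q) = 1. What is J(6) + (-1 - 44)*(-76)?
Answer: 3421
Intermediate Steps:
J(6) + (-1 - 44)*(-76) = 1 + (-1 - 44)*(-76) = 1 - 45*(-76) = 1 + 3420 = 3421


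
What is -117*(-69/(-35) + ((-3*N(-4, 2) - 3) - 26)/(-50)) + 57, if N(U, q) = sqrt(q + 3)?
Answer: -84531/350 - 351*sqrt(5)/50 ≈ -257.21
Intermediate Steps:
N(U, q) = sqrt(3 + q)
-117*(-69/(-35) + ((-3*N(-4, 2) - 3) - 26)/(-50)) + 57 = -117*(-69/(-35) + ((-3*sqrt(3 + 2) - 3) - 26)/(-50)) + 57 = -117*(-69*(-1/35) + ((-3*sqrt(5) - 3) - 26)*(-1/50)) + 57 = -117*(69/35 + ((-3 - 3*sqrt(5)) - 26)*(-1/50)) + 57 = -117*(69/35 + (-29 - 3*sqrt(5))*(-1/50)) + 57 = -117*(69/35 + (29/50 + 3*sqrt(5)/50)) + 57 = -117*(893/350 + 3*sqrt(5)/50) + 57 = (-104481/350 - 351*sqrt(5)/50) + 57 = -84531/350 - 351*sqrt(5)/50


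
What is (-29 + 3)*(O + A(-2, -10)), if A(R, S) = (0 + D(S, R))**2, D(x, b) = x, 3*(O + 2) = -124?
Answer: -4420/3 ≈ -1473.3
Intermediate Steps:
O = -130/3 (O = -2 + (1/3)*(-124) = -2 - 124/3 = -130/3 ≈ -43.333)
A(R, S) = S**2 (A(R, S) = (0 + S)**2 = S**2)
(-29 + 3)*(O + A(-2, -10)) = (-29 + 3)*(-130/3 + (-10)**2) = -26*(-130/3 + 100) = -26*170/3 = -4420/3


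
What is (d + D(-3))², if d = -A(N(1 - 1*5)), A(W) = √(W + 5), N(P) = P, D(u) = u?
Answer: 16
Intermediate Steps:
A(W) = √(5 + W)
d = -1 (d = -√(5 + (1 - 1*5)) = -√(5 + (1 - 5)) = -√(5 - 4) = -√1 = -1*1 = -1)
(d + D(-3))² = (-1 - 3)² = (-4)² = 16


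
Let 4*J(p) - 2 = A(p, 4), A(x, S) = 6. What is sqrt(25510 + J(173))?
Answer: 2*sqrt(6378) ≈ 159.72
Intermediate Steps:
J(p) = 2 (J(p) = 1/2 + (1/4)*6 = 1/2 + 3/2 = 2)
sqrt(25510 + J(173)) = sqrt(25510 + 2) = sqrt(25512) = 2*sqrt(6378)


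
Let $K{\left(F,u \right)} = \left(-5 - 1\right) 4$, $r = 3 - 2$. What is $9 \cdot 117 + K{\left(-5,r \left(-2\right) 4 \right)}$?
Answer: $1029$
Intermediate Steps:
$r = 1$
$K{\left(F,u \right)} = -24$ ($K{\left(F,u \right)} = \left(-6\right) 4 = -24$)
$9 \cdot 117 + K{\left(-5,r \left(-2\right) 4 \right)} = 9 \cdot 117 - 24 = 1053 - 24 = 1029$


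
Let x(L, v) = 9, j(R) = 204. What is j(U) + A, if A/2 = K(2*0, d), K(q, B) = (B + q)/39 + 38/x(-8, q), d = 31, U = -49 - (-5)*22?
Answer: 25042/117 ≈ 214.03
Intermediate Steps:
U = 61 (U = -49 - 1*(-110) = -49 + 110 = 61)
K(q, B) = 38/9 + B/39 + q/39 (K(q, B) = (B + q)/39 + 38/9 = (B + q)*(1/39) + 38*(⅑) = (B/39 + q/39) + 38/9 = 38/9 + B/39 + q/39)
A = 1174/117 (A = 2*(38/9 + (1/39)*31 + (2*0)/39) = 2*(38/9 + 31/39 + (1/39)*0) = 2*(38/9 + 31/39 + 0) = 2*(587/117) = 1174/117 ≈ 10.034)
j(U) + A = 204 + 1174/117 = 25042/117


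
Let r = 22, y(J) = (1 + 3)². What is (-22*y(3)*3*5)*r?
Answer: -116160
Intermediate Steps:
y(J) = 16 (y(J) = 4² = 16)
(-22*y(3)*3*5)*r = -22*16*3*5*22 = -1056*5*22 = -22*240*22 = -5280*22 = -116160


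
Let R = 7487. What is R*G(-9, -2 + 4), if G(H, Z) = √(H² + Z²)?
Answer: 7487*√85 ≈ 69027.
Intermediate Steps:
R*G(-9, -2 + 4) = 7487*√((-9)² + (-2 + 4)²) = 7487*√(81 + 2²) = 7487*√(81 + 4) = 7487*√85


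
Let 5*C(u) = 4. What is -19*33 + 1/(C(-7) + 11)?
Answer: -36988/59 ≈ -626.92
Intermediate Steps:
C(u) = ⅘ (C(u) = (⅕)*4 = ⅘)
-19*33 + 1/(C(-7) + 11) = -19*33 + 1/(⅘ + 11) = -627 + 1/(59/5) = -627 + 5/59 = -36988/59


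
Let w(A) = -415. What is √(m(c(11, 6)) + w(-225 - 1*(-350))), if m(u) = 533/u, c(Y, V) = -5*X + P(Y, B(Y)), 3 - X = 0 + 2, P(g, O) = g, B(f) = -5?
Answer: I*√11742/6 ≈ 18.06*I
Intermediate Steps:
X = 1 (X = 3 - (0 + 2) = 3 - 1*2 = 3 - 2 = 1)
c(Y, V) = -5 + Y (c(Y, V) = -5*1 + Y = -5 + Y)
√(m(c(11, 6)) + w(-225 - 1*(-350))) = √(533/(-5 + 11) - 415) = √(533/6 - 415) = √(-1957/6) = I*√11742/6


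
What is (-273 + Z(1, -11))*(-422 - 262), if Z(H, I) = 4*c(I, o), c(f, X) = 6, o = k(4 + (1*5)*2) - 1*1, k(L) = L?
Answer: 170316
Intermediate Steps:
o = 13 (o = (4 + (1*5)*2) - 1*1 = (4 + 5*2) - 1 = (4 + 10) - 1 = 14 - 1 = 13)
Z(H, I) = 24 (Z(H, I) = 4*6 = 24)
(-273 + Z(1, -11))*(-422 - 262) = (-273 + 24)*(-422 - 262) = -249*(-684) = 170316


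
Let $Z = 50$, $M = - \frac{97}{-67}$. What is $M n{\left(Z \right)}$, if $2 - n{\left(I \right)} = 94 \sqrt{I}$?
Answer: $\frac{194}{67} - \frac{45590 \sqrt{2}}{67} \approx -959.4$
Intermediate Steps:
$M = \frac{97}{67}$ ($M = \left(-97\right) \left(- \frac{1}{67}\right) = \frac{97}{67} \approx 1.4478$)
$n{\left(I \right)} = 2 - 94 \sqrt{I}$
$M n{\left(Z \right)} = \frac{97 \left(2 - 94 \sqrt{50}\right)}{67} = \frac{97 \left(2 - 94 \cdot 5 \sqrt{2}\right)}{67} = \frac{97 \left(2 - 470 \sqrt{2}\right)}{67} = \frac{194}{67} - \frac{45590 \sqrt{2}}{67}$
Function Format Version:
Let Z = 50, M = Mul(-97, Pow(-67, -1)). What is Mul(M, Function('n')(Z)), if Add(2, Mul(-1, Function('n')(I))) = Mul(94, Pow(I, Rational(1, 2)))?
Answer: Add(Rational(194, 67), Mul(Rational(-45590, 67), Pow(2, Rational(1, 2)))) ≈ -959.40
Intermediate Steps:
M = Rational(97, 67) (M = Mul(-97, Rational(-1, 67)) = Rational(97, 67) ≈ 1.4478)
Function('n')(I) = Add(2, Mul(-94, Pow(I, Rational(1, 2)))) (Function('n')(I) = Add(2, Mul(-1, Mul(94, Pow(I, Rational(1, 2))))) = Add(2, Mul(-94, Pow(I, Rational(1, 2)))))
Mul(M, Function('n')(Z)) = Mul(Rational(97, 67), Add(2, Mul(-94, Pow(50, Rational(1, 2))))) = Mul(Rational(97, 67), Add(2, Mul(-94, Mul(5, Pow(2, Rational(1, 2)))))) = Mul(Rational(97, 67), Add(2, Mul(-470, Pow(2, Rational(1, 2))))) = Add(Rational(194, 67), Mul(Rational(-45590, 67), Pow(2, Rational(1, 2))))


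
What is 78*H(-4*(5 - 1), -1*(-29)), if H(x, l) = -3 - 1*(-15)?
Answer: 936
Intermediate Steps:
H(x, l) = 12 (H(x, l) = -3 + 15 = 12)
78*H(-4*(5 - 1), -1*(-29)) = 78*12 = 936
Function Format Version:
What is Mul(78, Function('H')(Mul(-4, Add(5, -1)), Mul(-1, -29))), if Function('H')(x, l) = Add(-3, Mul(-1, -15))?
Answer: 936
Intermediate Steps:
Function('H')(x, l) = 12 (Function('H')(x, l) = Add(-3, 15) = 12)
Mul(78, Function('H')(Mul(-4, Add(5, -1)), Mul(-1, -29))) = Mul(78, 12) = 936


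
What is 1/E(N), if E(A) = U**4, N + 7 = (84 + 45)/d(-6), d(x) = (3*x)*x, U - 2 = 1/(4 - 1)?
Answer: 81/2401 ≈ 0.033736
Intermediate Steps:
U = 7/3 (U = 2 + 1/(4 - 1) = 2 + 1/3 = 7/3 ≈ 2.3333)
d(x) = 3*x**2
N = -209/36 (N = -7 + (84 + 45)/((3*(-6)**2)) = -7 + 129/((3*36)) = -7 + 129/108 = -7 + 129*(1/108) = -7 + 43/36 = -209/36 ≈ -5.8056)
E(A) = 2401/81 (E(A) = (7/3)**4 = 2401/81)
1/E(N) = 1/(2401/81) = 81/2401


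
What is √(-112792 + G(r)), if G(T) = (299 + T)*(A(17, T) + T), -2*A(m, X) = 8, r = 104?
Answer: 2*I*√18123 ≈ 269.24*I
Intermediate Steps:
A(m, X) = -4 (A(m, X) = -½*8 = -4)
G(T) = (-4 + T)*(299 + T) (G(T) = (299 + T)*(-4 + T) = (-4 + T)*(299 + T))
√(-112792 + G(r)) = √(-112792 + (-1196 + 104² + 295*104)) = √(-112792 + (-1196 + 10816 + 30680)) = √(-112792 + 40300) = √(-72492) = 2*I*√18123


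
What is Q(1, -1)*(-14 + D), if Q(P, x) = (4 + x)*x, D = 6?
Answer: 24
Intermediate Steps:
Q(P, x) = x*(4 + x)
Q(1, -1)*(-14 + D) = (-(4 - 1))*(-14 + 6) = -1*3*(-8) = -3*(-8) = 24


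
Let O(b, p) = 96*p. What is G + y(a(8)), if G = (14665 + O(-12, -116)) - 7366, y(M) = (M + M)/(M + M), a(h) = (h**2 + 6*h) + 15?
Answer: -3836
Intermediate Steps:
a(h) = 15 + h**2 + 6*h
y(M) = 1 (y(M) = (2*M)/((2*M)) = (2*M)*(1/(2*M)) = 1)
G = -3837 (G = (14665 + 96*(-116)) - 7366 = (14665 - 11136) - 7366 = 3529 - 7366 = -3837)
G + y(a(8)) = -3837 + 1 = -3836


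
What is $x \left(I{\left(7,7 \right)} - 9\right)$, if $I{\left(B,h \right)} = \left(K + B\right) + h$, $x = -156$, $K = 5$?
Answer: $-1560$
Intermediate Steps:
$I{\left(B,h \right)} = 5 + B + h$ ($I{\left(B,h \right)} = \left(5 + B\right) + h = 5 + B + h$)
$x \left(I{\left(7,7 \right)} - 9\right) = - 156 \left(\left(5 + 7 + 7\right) - 9\right) = - 156 \left(19 - 9\right) = \left(-156\right) 10 = -1560$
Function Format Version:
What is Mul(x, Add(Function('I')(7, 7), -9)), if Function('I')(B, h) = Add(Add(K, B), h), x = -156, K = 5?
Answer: -1560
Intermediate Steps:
Function('I')(B, h) = Add(5, B, h) (Function('I')(B, h) = Add(Add(5, B), h) = Add(5, B, h))
Mul(x, Add(Function('I')(7, 7), -9)) = Mul(-156, Add(Add(5, 7, 7), -9)) = Mul(-156, Add(19, -9)) = Mul(-156, 10) = -1560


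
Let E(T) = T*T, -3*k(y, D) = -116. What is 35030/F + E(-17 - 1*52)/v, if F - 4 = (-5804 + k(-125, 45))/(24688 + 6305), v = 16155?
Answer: 584660018813/63654290 ≈ 9184.9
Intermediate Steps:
k(y, D) = 116/3 (k(y, D) = -⅓*(-116) = 116/3)
E(T) = T²
F = 354620/92979 (F = 4 + (-5804 + 116/3)/(24688 + 6305) = 4 - 17296/3/30993 = 4 - 17296/3*1/30993 = 4 - 17296/92979 = 354620/92979 ≈ 3.8140)
35030/F + E(-17 - 1*52)/v = 35030/(354620/92979) + (-17 - 1*52)²/16155 = 35030*(92979/354620) + (-17 - 52)²*(1/16155) = 325705437/35462 + (-69)²*(1/16155) = 325705437/35462 + 4761*(1/16155) = 325705437/35462 + 529/1795 = 584660018813/63654290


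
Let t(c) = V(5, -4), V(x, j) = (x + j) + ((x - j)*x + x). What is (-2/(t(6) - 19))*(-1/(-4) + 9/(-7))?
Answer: 29/448 ≈ 0.064732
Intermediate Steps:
V(x, j) = j + 2*x + x*(x - j) (V(x, j) = (j + x) + (x*(x - j) + x) = (j + x) + (x + x*(x - j)) = j + 2*x + x*(x - j))
t(c) = 51 (t(c) = -4 + 5² + 2*5 - 1*(-4)*5 = -4 + 25 + 10 + 20 = 51)
(-2/(t(6) - 19))*(-1/(-4) + 9/(-7)) = (-2/(51 - 19))*(-1/(-4) + 9/(-7)) = (-2/32)*(-1*(-¼) + 9*(-⅐)) = ((1/32)*(-2))*(¼ - 9/7) = -1/16*(-29/28) = 29/448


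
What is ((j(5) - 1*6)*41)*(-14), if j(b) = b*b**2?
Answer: -68306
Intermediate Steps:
j(b) = b**3
((j(5) - 1*6)*41)*(-14) = ((5**3 - 1*6)*41)*(-14) = ((125 - 6)*41)*(-14) = (119*41)*(-14) = 4879*(-14) = -68306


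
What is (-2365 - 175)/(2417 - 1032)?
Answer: -508/277 ≈ -1.8339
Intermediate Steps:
(-2365 - 175)/(2417 - 1032) = -2540/1385 = -2540*1/1385 = -508/277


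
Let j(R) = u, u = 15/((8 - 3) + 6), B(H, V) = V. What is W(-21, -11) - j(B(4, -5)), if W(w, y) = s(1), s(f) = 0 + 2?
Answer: 7/11 ≈ 0.63636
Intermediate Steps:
s(f) = 2
W(w, y) = 2
u = 15/11 (u = 15/(5 + 6) = 15/11 ≈ 1.3636)
j(R) = 15/11
W(-21, -11) - j(B(4, -5)) = 2 - 1*15/11 = 2 - 15/11 = 7/11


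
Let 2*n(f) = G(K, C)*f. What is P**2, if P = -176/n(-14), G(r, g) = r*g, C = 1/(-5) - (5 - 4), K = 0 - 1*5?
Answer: 7744/441 ≈ 17.560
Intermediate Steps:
K = -5 (K = 0 - 5 = -5)
C = -6/5 (C = -1/5 - 1*1 = -1/5 - 1 = -6/5 ≈ -1.2000)
G(r, g) = g*r
n(f) = 3*f (n(f) = ((-6/5*(-5))*f)/2 = (6*f)/2 = 3*f)
P = 88/21 (P = -176/(3*(-14)) = -176/(-42) = -176*(-1/42) = 88/21 ≈ 4.1905)
P**2 = (88/21)**2 = 7744/441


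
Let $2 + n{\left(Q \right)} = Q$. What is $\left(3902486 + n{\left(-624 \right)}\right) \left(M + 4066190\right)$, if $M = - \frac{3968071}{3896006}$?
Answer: $\frac{30906431468586784170}{1948003} \approx 1.5866 \cdot 10^{13}$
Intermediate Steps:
$n{\left(Q \right)} = -2 + Q$
$M = - \frac{3968071}{3896006}$ ($M = \left(-3968071\right) \frac{1}{3896006} = - \frac{3968071}{3896006} \approx -1.0185$)
$\left(3902486 + n{\left(-624 \right)}\right) \left(M + 4066190\right) = \left(3902486 - 626\right) \left(- \frac{3968071}{3896006} + 4066190\right) = \left(3902486 - 626\right) \frac{15841896669069}{3896006} = 3901860 \cdot \frac{15841896669069}{3896006} = \frac{30906431468586784170}{1948003}$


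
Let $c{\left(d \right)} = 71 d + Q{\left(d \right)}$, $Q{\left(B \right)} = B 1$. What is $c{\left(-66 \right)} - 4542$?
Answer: $-9294$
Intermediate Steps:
$Q{\left(B \right)} = B$
$c{\left(d \right)} = 72 d$ ($c{\left(d \right)} = 71 d + d = 72 d$)
$c{\left(-66 \right)} - 4542 = 72 \left(-66\right) - 4542 = -4752 - 4542 = -9294$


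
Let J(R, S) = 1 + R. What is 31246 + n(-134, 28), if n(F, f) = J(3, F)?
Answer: 31250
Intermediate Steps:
n(F, f) = 4 (n(F, f) = 1 + 3 = 4)
31246 + n(-134, 28) = 31246 + 4 = 31250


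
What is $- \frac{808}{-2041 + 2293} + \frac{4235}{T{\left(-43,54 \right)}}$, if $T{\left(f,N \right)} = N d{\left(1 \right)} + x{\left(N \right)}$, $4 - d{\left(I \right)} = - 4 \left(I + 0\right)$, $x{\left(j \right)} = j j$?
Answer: $- \frac{45499}{23436} \approx -1.9414$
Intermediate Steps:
$x{\left(j \right)} = j^{2}$
$d{\left(I \right)} = 4 + 4 I$ ($d{\left(I \right)} = 4 - - 4 \left(I + 0\right) = 4 - - 4 I = 4 + 4 I$)
$T{\left(f,N \right)} = N^{2} + 8 N$ ($T{\left(f,N \right)} = N \left(4 + 4 \cdot 1\right) + N^{2} = N \left(4 + 4\right) + N^{2} = N 8 + N^{2} = 8 N + N^{2} = N^{2} + 8 N$)
$- \frac{808}{-2041 + 2293} + \frac{4235}{T{\left(-43,54 \right)}} = - \frac{808}{-2041 + 2293} + \frac{4235}{54 \left(8 + 54\right)} = - \frac{808}{252} + \frac{4235}{54 \cdot 62} = \left(-808\right) \frac{1}{252} + \frac{4235}{3348} = - \frac{202}{63} + 4235 \cdot \frac{1}{3348} = - \frac{202}{63} + \frac{4235}{3348} = - \frac{45499}{23436}$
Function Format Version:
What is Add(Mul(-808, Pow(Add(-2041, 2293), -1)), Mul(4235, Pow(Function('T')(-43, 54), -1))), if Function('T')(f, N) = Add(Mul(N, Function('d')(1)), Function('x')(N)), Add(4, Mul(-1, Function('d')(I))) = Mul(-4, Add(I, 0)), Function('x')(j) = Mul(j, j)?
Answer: Rational(-45499, 23436) ≈ -1.9414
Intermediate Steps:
Function('x')(j) = Pow(j, 2)
Function('d')(I) = Add(4, Mul(4, I)) (Function('d')(I) = Add(4, Mul(-1, Mul(-4, Add(I, 0)))) = Add(4, Mul(-1, Mul(-4, I))) = Add(4, Mul(4, I)))
Function('T')(f, N) = Add(Pow(N, 2), Mul(8, N)) (Function('T')(f, N) = Add(Mul(N, Add(4, Mul(4, 1))), Pow(N, 2)) = Add(Mul(N, Add(4, 4)), Pow(N, 2)) = Add(Mul(N, 8), Pow(N, 2)) = Add(Mul(8, N), Pow(N, 2)) = Add(Pow(N, 2), Mul(8, N)))
Add(Mul(-808, Pow(Add(-2041, 2293), -1)), Mul(4235, Pow(Function('T')(-43, 54), -1))) = Add(Mul(-808, Pow(Add(-2041, 2293), -1)), Mul(4235, Pow(Mul(54, Add(8, 54)), -1))) = Add(Mul(-808, Pow(252, -1)), Mul(4235, Pow(Mul(54, 62), -1))) = Add(Mul(-808, Rational(1, 252)), Mul(4235, Pow(3348, -1))) = Add(Rational(-202, 63), Mul(4235, Rational(1, 3348))) = Add(Rational(-202, 63), Rational(4235, 3348)) = Rational(-45499, 23436)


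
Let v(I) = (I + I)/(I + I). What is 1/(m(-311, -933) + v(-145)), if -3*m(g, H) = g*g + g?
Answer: -3/96407 ≈ -3.1118e-5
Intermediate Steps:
v(I) = 1 (v(I) = (2*I)/((2*I)) = (2*I)*(1/(2*I)) = 1)
m(g, H) = -g/3 - g²/3 (m(g, H) = -(g*g + g)/3 = -(g² + g)/3 = -(g + g²)/3 = -g/3 - g²/3)
1/(m(-311, -933) + v(-145)) = 1/(-⅓*(-311)*(1 - 311) + 1) = 1/(-⅓*(-311)*(-310) + 1) = 1/(-96410/3 + 1) = 1/(-96407/3) = -3/96407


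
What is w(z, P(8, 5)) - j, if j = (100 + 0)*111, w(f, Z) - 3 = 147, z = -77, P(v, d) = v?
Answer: -10950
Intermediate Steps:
w(f, Z) = 150 (w(f, Z) = 3 + 147 = 150)
j = 11100 (j = 100*111 = 11100)
w(z, P(8, 5)) - j = 150 - 1*11100 = 150 - 11100 = -10950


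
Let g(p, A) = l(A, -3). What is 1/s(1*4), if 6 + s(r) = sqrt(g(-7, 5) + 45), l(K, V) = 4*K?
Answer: 6/29 + sqrt(65)/29 ≈ 0.48491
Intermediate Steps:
g(p, A) = 4*A
s(r) = -6 + sqrt(65) (s(r) = -6 + sqrt(4*5 + 45) = -6 + sqrt(20 + 45) = -6 + sqrt(65))
1/s(1*4) = 1/(-6 + sqrt(65))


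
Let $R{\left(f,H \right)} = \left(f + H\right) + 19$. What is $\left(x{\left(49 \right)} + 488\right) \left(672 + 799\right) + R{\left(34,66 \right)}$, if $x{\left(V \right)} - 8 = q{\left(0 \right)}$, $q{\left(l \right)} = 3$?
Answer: $734148$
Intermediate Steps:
$x{\left(V \right)} = 11$ ($x{\left(V \right)} = 8 + 3 = 11$)
$R{\left(f,H \right)} = 19 + H + f$ ($R{\left(f,H \right)} = \left(H + f\right) + 19 = 19 + H + f$)
$\left(x{\left(49 \right)} + 488\right) \left(672 + 799\right) + R{\left(34,66 \right)} = \left(11 + 488\right) \left(672 + 799\right) + \left(19 + 66 + 34\right) = 499 \cdot 1471 + 119 = 734029 + 119 = 734148$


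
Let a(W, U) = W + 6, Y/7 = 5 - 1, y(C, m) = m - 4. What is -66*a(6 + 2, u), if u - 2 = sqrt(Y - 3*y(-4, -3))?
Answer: -924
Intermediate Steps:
y(C, m) = -4 + m
Y = 28 (Y = 7*(5 - 1) = 7*4 = 28)
u = 9 (u = 2 + sqrt(28 - 3*(-4 - 3)) = 2 + sqrt(28 - 3*(-7)) = 2 + sqrt(28 + 21) = 2 + sqrt(49) = 2 + 7 = 9)
a(W, U) = 6 + W
-66*a(6 + 2, u) = -66*(6 + (6 + 2)) = -66*(6 + 8) = -66*14 = -924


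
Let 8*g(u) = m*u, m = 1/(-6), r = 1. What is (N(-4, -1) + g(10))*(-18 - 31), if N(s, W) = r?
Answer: -931/24 ≈ -38.792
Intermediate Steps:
m = -⅙ ≈ -0.16667
N(s, W) = 1
g(u) = -u/48 (g(u) = (-u/6)/8 = -u/48)
(N(-4, -1) + g(10))*(-18 - 31) = (1 - 1/48*10)*(-18 - 31) = (1 - 5/24)*(-49) = (19/24)*(-49) = -931/24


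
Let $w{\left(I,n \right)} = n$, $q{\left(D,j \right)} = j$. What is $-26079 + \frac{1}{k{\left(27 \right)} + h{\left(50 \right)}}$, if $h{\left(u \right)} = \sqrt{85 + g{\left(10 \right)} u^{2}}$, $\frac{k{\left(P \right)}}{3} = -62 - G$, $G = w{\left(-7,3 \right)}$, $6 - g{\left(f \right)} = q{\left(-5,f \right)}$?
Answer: $- \frac{83348497}{3196} - \frac{i \sqrt{9915}}{47940} \approx -26079.0 - 0.0020771 i$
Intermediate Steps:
$g{\left(f \right)} = 6 - f$
$G = 3$
$k{\left(P \right)} = -195$ ($k{\left(P \right)} = 3 \left(-62 - 3\right) = 3 \left(-65\right) = -195$)
$h{\left(u \right)} = \sqrt{85 - 4 u^{2}}$ ($h{\left(u \right)} = \sqrt{85 + \left(6 - 10\right) u^{2}} = \sqrt{85 - 4 u^{2}}$)
$-26079 + \frac{1}{k{\left(27 \right)} + h{\left(50 \right)}} = -26079 + \frac{1}{-195 + \sqrt{85 - 4 \cdot 50^{2}}} = -26079 + \frac{1}{-195 + \sqrt{85 - 10000}} = -26079 + \frac{1}{-195 + \sqrt{-9915}} = -26079 + \frac{1}{-195 + i \sqrt{9915}}$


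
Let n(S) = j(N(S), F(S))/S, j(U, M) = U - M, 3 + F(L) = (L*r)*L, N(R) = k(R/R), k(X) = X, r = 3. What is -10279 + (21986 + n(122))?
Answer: 691803/61 ≈ 11341.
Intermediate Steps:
N(R) = 1 (N(R) = R/R = 1)
F(L) = -3 + 3*L² (F(L) = -3 + (L*3)*L = -3 + (3*L)*L = -3 + 3*L²)
n(S) = (4 - 3*S²)/S (n(S) = (1 - (-3 + 3*S²))/S = (1 + (3 - 3*S²))/S = (4 - 3*S²)/S)
-10279 + (21986 + n(122)) = -10279 + (21986 + (-3*122 + 4/122)) = -10279 + (21986 + (-366 + 4*(1/122))) = -10279 + (21986 + (-366 + 2/61)) = -10279 + (21986 - 22324/61) = -10279 + 1318822/61 = 691803/61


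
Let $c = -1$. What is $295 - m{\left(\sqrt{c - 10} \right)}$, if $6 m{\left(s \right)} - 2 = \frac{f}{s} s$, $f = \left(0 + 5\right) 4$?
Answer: $\frac{874}{3} \approx 291.33$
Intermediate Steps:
$f = 20$ ($f = 5 \cdot 4 = 20$)
$m{\left(s \right)} = \frac{11}{3}$ ($m{\left(s \right)} = \frac{1}{3} + \frac{\frac{20}{s} s}{6} = \frac{1}{3} + \frac{1}{6} \cdot 20 = \frac{1}{3} + \frac{10}{3} = \frac{11}{3}$)
$295 - m{\left(\sqrt{c - 10} \right)} = 295 - \frac{11}{3} = \frac{874}{3}$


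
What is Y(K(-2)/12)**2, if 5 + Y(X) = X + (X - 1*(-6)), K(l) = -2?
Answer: 4/9 ≈ 0.44444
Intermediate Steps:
Y(X) = 1 + 2*X (Y(X) = -5 + (X + (X - 1*(-6))) = -5 + (X + (X + 6)) = -5 + (X + (6 + X)) = -5 + (6 + 2*X) = 1 + 2*X)
Y(K(-2)/12)**2 = (1 + 2*(-2/12))**2 = (1 + 2*(-2*1/12))**2 = (1 + 2*(-1/6))**2 = (1 - 1/3)**2 = (2/3)**2 = 4/9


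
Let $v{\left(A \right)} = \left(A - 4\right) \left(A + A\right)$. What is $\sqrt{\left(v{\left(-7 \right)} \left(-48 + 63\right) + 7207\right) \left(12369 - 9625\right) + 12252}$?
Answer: $10 \sqrt{261269} \approx 5111.4$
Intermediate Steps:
$v{\left(A \right)} = 2 A \left(-4 + A\right)$ ($v{\left(A \right)} = \left(-4 + A\right) 2 A = 2 A \left(-4 + A\right)$)
$\sqrt{\left(v{\left(-7 \right)} \left(-48 + 63\right) + 7207\right) \left(12369 - 9625\right) + 12252} = \sqrt{\left(2 \left(-7\right) \left(-4 - 7\right) \left(-48 + 63\right) + 7207\right) \left(12369 - 9625\right) + 12252} = \sqrt{\left(2 \left(-7\right) \left(-11\right) 15 + 7207\right) 2744 + 12252} = \sqrt{\left(154 \cdot 15 + 7207\right) 2744 + 12252} = \sqrt{\left(2310 + 7207\right) 2744 + 12252} = \sqrt{9517 \cdot 2744 + 12252} = \sqrt{26114648 + 12252} = \sqrt{26126900} = 10 \sqrt{261269}$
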